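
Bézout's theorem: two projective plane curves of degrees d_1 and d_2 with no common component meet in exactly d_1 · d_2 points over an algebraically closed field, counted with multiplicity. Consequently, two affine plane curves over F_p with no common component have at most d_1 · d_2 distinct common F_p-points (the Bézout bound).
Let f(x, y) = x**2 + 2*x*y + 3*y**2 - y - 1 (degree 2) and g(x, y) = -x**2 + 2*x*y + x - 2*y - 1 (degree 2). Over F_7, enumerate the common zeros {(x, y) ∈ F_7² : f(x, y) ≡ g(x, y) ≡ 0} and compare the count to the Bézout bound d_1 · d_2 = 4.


Common zeros: {(6, 1)}; count = 1; Bézout bound = 4.

deg(f) = 2, deg(g) = 2, so Bézout bound = 4.
Scan x ∈ F_7. For each x, list the y ∈ F_7 with f(x, y) ≡ 0 and those with g(x, y) ≡ 0 (mod 7); the common zeros in that column are the intersection.
  x = 0: f ≡ 0 at y ∈ ∅; g ≡ 0 at y ∈ {3}; common: ∅.
  x = 1: f ≡ 0 at y ∈ {0, 2}; g ≡ 0 at y ∈ ∅; common: ∅.
  x = 2: f ≡ 0 at y ∈ {2, 4}; g ≡ 0 at y ∈ {5}; common: ∅.
  x = 3: f ≡ 0 at y ∈ ∅; g ≡ 0 at y ∈ {0}; common: ∅.
  x = 4: f ≡ 0 at y ∈ {3, 4}; g ≡ 0 at y ∈ {1}; common: ∅.
  x = 5: f ≡ 0 at y ∈ ∅; g ≡ 0 at y ∈ {0}; common: ∅.
  x = 6: f ≡ 0 at y ∈ {0, 1}; g ≡ 0 at y ∈ {1}; common: {1}.
Collecting: common zeros = {(6, 1)}, so the count is 1.
Comparison with the Bézout bound: 1 ≤ 4 = deg(f)·deg(g), as expected for curves with no common component (the affine F_7-count falls short of the bound because intersections may lie at infinity, over extension fields, or carry multiplicity).


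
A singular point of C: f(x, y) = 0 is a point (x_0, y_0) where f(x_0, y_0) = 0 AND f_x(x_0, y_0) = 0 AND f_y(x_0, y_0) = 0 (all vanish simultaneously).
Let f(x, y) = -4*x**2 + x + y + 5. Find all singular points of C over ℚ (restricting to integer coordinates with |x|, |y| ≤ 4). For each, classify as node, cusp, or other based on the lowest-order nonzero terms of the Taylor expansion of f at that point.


No singular points in the scanned grid; C is smooth there.

Compute partial derivatives:
  f_x = 1 - 8*x.
  f_y = 1.
f_y = 1 is a nonzero constant, so f_y never vanishes: no point (x, y) can satisfy f = f_x = f_y = 0. In particular no (x, y) ∈ {−4, ..., 4}² is singular; the curve is smooth.


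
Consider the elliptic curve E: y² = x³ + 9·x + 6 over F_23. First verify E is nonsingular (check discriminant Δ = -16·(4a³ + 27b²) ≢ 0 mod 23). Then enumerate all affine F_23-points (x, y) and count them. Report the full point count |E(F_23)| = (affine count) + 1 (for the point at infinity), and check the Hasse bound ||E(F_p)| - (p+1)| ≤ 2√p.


Affine points = {(0, 11), (0, 12), (1, 4), (1, 19), (2, 3), (2, 20), (6, 0), (12, 5), (12, 18), (14, 1), (14, 22), (17, 9), (17, 14), (21, 7), (21, 16)}; affine count = 15; |E(F_23)| = 16.

Discriminant check: Δ ∝ 4a³ + 27b² = 4·9³ + 27·6² = 4·729 + 27·36 ≡ 1 (mod 23). Nonzero ⇒ E is nonsingular.
For each x ∈ F_23, compute rhs = x³ + 9·x + 6 mod 23, then count y ∈ F_23 with y² ≡ rhs.
  x = 0: rhs = 6, matching y values: 11, 12 (2 points).
  x = 1: rhs = 16, matching y values: 4, 19 (2 points).
  x = 2: rhs = 9, matching y values: 3, 20 (2 points).
  x = 3: rhs = 14, matching y values: none (0 points).
  x = 4: rhs = 14, matching y values: none (0 points).
  x = 5: rhs = 15, matching y values: none (0 points).
  x = 6: rhs = 0, matching y values: 0 (1 points).
  x = 7: rhs = 21, matching y values: none (0 points).
  x = 8: rhs = 15, matching y values: none (0 points).
  x = 9: rhs = 11, matching y values: none (0 points).
  x = 10: rhs = 15, matching y values: none (0 points).
  x = 11: rhs = 10, matching y values: none (0 points).
  x = 12: rhs = 2, matching y values: 5, 18 (2 points).
  x = 13: rhs = 20, matching y values: none (0 points).
  x = 14: rhs = 1, matching y values: 1, 22 (2 points).
  x = 15: rhs = 20, matching y values: none (0 points).
  x = 16: rhs = 14, matching y values: none (0 points).
  x = 17: rhs = 12, matching y values: 9, 14 (2 points).
  x = 18: rhs = 20, matching y values: none (0 points).
  x = 19: rhs = 21, matching y values: none (0 points).
  x = 20: rhs = 21, matching y values: none (0 points).
  x = 21: rhs = 3, matching y values: 7, 16 (2 points).
  x = 22: rhs = 19, matching y values: none (0 points).
Total affine count: 15.
Full point count |E(F_23)| = 15 + 1 = 16.
Hasse bound: |16 − (23+1)| = |-8| = 8 ≤ 2√23 ≈ 9.5917 ✓.


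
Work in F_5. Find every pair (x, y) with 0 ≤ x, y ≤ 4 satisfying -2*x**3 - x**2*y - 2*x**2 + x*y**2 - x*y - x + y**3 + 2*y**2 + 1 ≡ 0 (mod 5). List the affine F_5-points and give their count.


Affine F_5-points: {(1, 4), (2, 0), (2, 3), (3, 1), (3, 2)}; count = 5.

For each of the 25 pairs (x, y) ∈ F_5², evaluate f(x, y) mod 5. Record the zeros.
  x = 0: [0↦1, 1↦4, 2↦2, 3↦1, 4↦2]  zeros at y ∈ ∅
  x = 1: [0↦1, 1↦3, 2↦2, 3↦4, 4↦0]  zeros at y ∈ {4}
  x = 2: [0↦0, 1↦4, 2↦2, 3↦0, 4↦4]  zeros at y ∈ {0, 3}
  x = 3: [0↦1, 1↦0, 2↦0, 3↦2, 4↦2]  zeros at y ∈ {1, 2}
  x = 4: [0↦2, 1↦4, 2↦4, 3↦3, 4↦2]  zeros at y ∈ ∅
Collecting zeros: affine points = {(1, 4), (2, 0), (2, 3), (3, 1), (3, 2)}.
Total count |C(F_5)_aff| = 5.


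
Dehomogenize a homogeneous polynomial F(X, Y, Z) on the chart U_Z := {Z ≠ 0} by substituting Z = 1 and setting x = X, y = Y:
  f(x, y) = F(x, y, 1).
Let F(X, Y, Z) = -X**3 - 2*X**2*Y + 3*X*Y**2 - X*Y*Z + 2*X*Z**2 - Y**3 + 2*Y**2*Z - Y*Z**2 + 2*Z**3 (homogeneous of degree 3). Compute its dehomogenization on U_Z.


f(x, y) = -x**3 - 2*x**2*y + 3*x*y**2 - x*y + 2*x - y**3 + 2*y**2 - y + 2

On U_Z we set Z = 1. Each monomial c·X^i·Y^j·Z^k in F becomes c·x^i·y^j·1^k = c·x^i·y^j.
Substituting Z = 1: F(X, Y, 1) = -x**3 - 2*x**2*y + 3*x*y**2 - x*y + 2*x - y**3 + 2*y**2 - y + 2.
Note: deg(f) ≤ deg(F) = 3; strict inequality happens when F is divisible by Z (lost terms).


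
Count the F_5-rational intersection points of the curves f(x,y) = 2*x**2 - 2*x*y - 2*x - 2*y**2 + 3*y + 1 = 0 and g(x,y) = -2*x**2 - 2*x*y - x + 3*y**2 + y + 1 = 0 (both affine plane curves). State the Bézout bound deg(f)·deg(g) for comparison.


Common zeros: {(1, 1), (4, 0)}; count = 2; Bézout bound = 4.

deg(f) = 2, deg(g) = 2, so Bézout bound = 4.
Scan x ∈ F_5. For each x, list the y ∈ F_5 with f(x, y) ≡ 0 and those with g(x, y) ≡ 0 (mod 5); the common zeros in that column are the intersection.
  x = 0: f ≡ 0 at y ∈ ∅; g ≡ 0 at y ∈ {1, 2}; common: ∅.
  x = 1: f ≡ 0 at y ∈ {1, 2}; g ≡ 0 at y ∈ {1}; common: {1}.
  x = 2: f ≡ 0 at y ∈ {0, 2}; g ≡ 0 at y ∈ ∅; common: ∅.
  x = 3: f ≡ 0 at y ∈ ∅; g ≡ 0 at y ∈ {0}; common: ∅.
  x = 4: f ≡ 0 at y ∈ {0}; g ≡ 0 at y ∈ {0, 4}; common: {0}.
Collecting: common zeros = {(1, 1), (4, 0)}, so the count is 2.
Comparison with the Bézout bound: 2 ≤ 4 = deg(f)·deg(g), as expected for curves with no common component (the affine F_5-count falls short of the bound because intersections may lie at infinity, over extension fields, or carry multiplicity).


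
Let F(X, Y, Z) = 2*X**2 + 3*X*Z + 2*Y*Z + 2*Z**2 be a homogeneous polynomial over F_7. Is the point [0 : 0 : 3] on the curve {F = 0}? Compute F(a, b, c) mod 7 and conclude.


F(0,0,3) ≡ 4 (mod 7); P is NOT on the curve.

Evaluate F(0, 0, 3) term-by-term (mod 7).
  2*X**2 ↦ 2·0·1·1 = 0
  3*X*Z ↦ 3·0·1·3 = 0
  2*Y*Z ↦ 2·1·0·3 = 0
  2*Z**2 ↦ 2·1·1·9 = 18
Sum: F(0, 0, 3) = (0) + (0) + (0) + (18) = 18.
Reducing mod 7: 18 ≡ 4 (mod 7).
Since F(a, b, c) ≡ 4 ≠ 0 (mod 7), P does NOT lie on the curve.


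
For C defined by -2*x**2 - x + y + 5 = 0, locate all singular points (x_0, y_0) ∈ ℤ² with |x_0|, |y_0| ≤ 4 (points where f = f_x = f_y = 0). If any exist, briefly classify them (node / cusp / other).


No singular points in the scanned grid; C is smooth there.

Compute partial derivatives:
  f_x = -4*x - 1.
  f_y = 1.
f_y = 1 is a nonzero constant, so f_y never vanishes: no point (x, y) can satisfy f = f_x = f_y = 0. In particular no (x, y) ∈ {−4, ..., 4}² is singular; the curve is smooth.


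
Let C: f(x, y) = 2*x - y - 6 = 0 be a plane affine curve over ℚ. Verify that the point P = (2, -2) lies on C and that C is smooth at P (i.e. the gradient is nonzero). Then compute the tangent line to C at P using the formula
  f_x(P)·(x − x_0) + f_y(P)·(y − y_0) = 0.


Tangent line at P: 2*x - y - 6 = 0.

Step 1: f(2, -2) = 0, so P lies on C.
Step 2: partial derivatives
  f_x(x, y) = 2, f_y(x, y) = -1.
  f_x(P) = 2, f_y(P) = -1 (gradient nonzero, so P is smooth).
Step 3: tangent line at P: 2·(x − 2) + -1·(y − -2) = 0.
Expanding: 2*x - y - 6 = 0.


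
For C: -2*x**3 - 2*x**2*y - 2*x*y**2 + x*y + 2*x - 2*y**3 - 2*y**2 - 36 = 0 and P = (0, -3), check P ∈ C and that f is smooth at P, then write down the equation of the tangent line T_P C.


Tangent line at P: -19*x - 42*y - 126 = 0.

Step 1: f(0, -3) = 0, so P lies on C.
Step 2: partial derivatives
  f_x(x, y) = -6*x**2 - 4*x*y - 2*y**2 + y + 2, f_y(x, y) = -2*x**2 - 4*x*y + x - 6*y**2 - 4*y.
  f_x(P) = -19, f_y(P) = -42 (gradient nonzero, so P is smooth).
Step 3: tangent line at P: -19·(x − 0) + -42·(y − -3) = 0.
Expanding: -19*x - 42*y - 126 = 0.


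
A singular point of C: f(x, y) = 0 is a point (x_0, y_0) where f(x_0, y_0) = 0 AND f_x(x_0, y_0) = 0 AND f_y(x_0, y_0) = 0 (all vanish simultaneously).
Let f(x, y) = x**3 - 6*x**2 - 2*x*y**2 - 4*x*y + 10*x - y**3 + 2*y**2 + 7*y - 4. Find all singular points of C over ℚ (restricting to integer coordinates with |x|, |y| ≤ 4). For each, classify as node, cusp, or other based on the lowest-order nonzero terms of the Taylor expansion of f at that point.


Singular points: {(2, -1)}; classification: cusp.

Compute partial derivatives:
  f_x = 3*x**2 - 12*x - 2*y**2 - 4*y + 10.
  f_y = -4*x*y - 4*x - 3*y**2 + 4*y + 7.
Scan x_0 ∈ {−4, ..., 4}. For each x_0, f_y(x_0, y) is a polynomial in y; find its integer roots y ∈ {−4, ..., 4}, then test f_x and f at those candidates.
  x = -4: f_y(-4, y) = -3*y**2 + 20*y + 23; vanishes at y ∈ {-1}. (-4, -1): f_x = 108 ≠ 0.
  x = -3: f_y(-3, y) = -3*y**2 + 16*y + 19; vanishes at y ∈ {-1}. (-3, -1): f_x = 75 ≠ 0.
  x = -2: f_y(-2, y) = -3*y**2 + 12*y + 15; vanishes at y ∈ {-1}. (-2, -1): f_x = 48 ≠ 0.
  x = -1: f_y(-1, y) = -3*y**2 + 8*y + 11; vanishes at y ∈ {-1}. (-1, -1): f_x = 27 ≠ 0.
  x = 0: f_y(0, y) = -3*y**2 + 4*y + 7; vanishes at y ∈ {-1}. (0, -1): f_x = 12 ≠ 0.
  x = 1: f_y(1, y) = 3 - 3*y**2; vanishes at y ∈ {-1, 1}. (1, -1): f_x = 3 ≠ 0; (1, 1): f_x = -5 ≠ 0.
  x = 2: f_y(2, y) = -3*y**2 - 4*y - 1; vanishes at y ∈ {-1}. (2, -1): f_x = 0, f = 0 — SINGULAR.
  x = 3: f_y(3, y) = -3*y**2 - 8*y - 5; vanishes at y ∈ {-1}. (3, -1): f_x = 3 ≠ 0.
  x = 4: f_y(4, y) = -3*y**2 - 12*y - 9; vanishes at y ∈ {-3, -1}. (4, -3): f_x = 4 ≠ 0; (4, -1): f_x = 12 ≠ 0.
Only singular point on the grid: (2, -1).
Classify: substitute x = 2 + u, y = -1 + v and expand: f = u**3 - 2*u*v**2 - v**3 + v**2.
No constant or linear terms (consistent with a singular point). Quadratic part: v**2. Cubic part: u**3 - 2*u*v**2 - v**3.
The quadratic part v**2 is a perfect square, so there is a single (double) tangent line v = 0, i.e. y = -1. Restricting the cubic part to that line (v = 0) leaves u**3 ≠ 0, so f is not divisible by v and the branch is v² ≈ -u**3 to lowest order — this is a cusp.
Classification: cusp.


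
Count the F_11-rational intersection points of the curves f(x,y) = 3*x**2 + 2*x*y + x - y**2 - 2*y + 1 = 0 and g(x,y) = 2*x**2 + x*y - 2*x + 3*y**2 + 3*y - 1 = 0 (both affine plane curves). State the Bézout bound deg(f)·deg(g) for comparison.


Common zeros: {(5, 7), (9, 0)}; count = 2; Bézout bound = 4.

deg(f) = 2, deg(g) = 2, so Bézout bound = 4.
Scan x ∈ F_11. For each x, list the y ∈ F_11 with f(x, y) ≡ 0 and those with g(x, y) ≡ 0 (mod 11); the common zeros in that column are the intersection.
  x = 0: f ≡ 0 at y ∈ ∅; g ≡ 0 at y ∈ ∅; common: ∅.
  x = 1: f ≡ 0 at y ∈ {4, 7}; g ≡ 0 at y ∈ ∅; common: ∅.
  x = 2: f ≡ 0 at y ∈ {5, 8}; g ≡ 0 at y ∈ {1}; common: ∅.
  x = 3: f ≡ 0 at y ∈ ∅; g ≡ 0 at y ∈ {0, 9}; common: ∅.
  x = 4: f ≡ 0 at y ∈ ∅; g ≡ 0 at y ∈ {1, 4}; common: ∅.
  x = 5: f ≡ 0 at y ∈ {1, 7}; g ≡ 0 at y ∈ {5, 7}; common: {7}.
  x = 6: f ≡ 0 at y ∈ ∅; g ≡ 0 at y ∈ {4}; common: ∅.
  x = 7: f ≡ 0 at y ∈ {4, 8}; g ≡ 0 at y ∈ ∅; common: ∅.
  x = 8: f ≡ 0 at y ∈ ∅; g ≡ 0 at y ∈ ∅; common: ∅.
  x = 9: f ≡ 0 at y ∈ {0, 5}; g ≡ 0 at y ∈ {0, 7}; common: {0}.
  x = 10: f ≡ 0 at y ∈ ∅; g ≡ 0 at y ∈ {5, 9}; common: ∅.
Collecting: common zeros = {(5, 7), (9, 0)}, so the count is 2.
Comparison with the Bézout bound: 2 ≤ 4 = deg(f)·deg(g), as expected for curves with no common component (the affine F_11-count falls short of the bound because intersections may lie at infinity, over extension fields, or carry multiplicity).


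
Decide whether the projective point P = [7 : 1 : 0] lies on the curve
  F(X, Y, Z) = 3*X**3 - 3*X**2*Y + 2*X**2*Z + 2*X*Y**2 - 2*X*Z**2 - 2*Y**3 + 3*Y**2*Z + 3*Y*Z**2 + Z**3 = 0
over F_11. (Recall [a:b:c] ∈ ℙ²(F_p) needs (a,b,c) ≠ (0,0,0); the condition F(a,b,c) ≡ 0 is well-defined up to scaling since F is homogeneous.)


F(7,1,0) ≡ 3 (mod 11); P is NOT on the curve.

Evaluate F(7, 1, 0) term-by-term (mod 11).
  3*X**3 ↦ 3·343·1·1 = 1029
  -3*X**2*Y ↦ -3·49·1·1 = -147
  2*X**2*Z ↦ 2·49·1·0 = 0
  2*X*Y**2 ↦ 2·7·1·1 = 14
  -2*X*Z**2 ↦ -2·7·1·0 = 0
  -2*Y**3 ↦ -2·1·1·1 = -2
  3*Y**2*Z ↦ 3·1·1·0 = 0
  3*Y*Z**2 ↦ 3·1·1·0 = 0
  Z**3 ↦ 1·1·1·0 = 0
Sum: F(7, 1, 0) = (1029) + (-147) + (0) + (14) + (0) + (-2) + (0) + (0) + (0) = 894.
Reducing mod 11: 894 ≡ 3 (mod 11).
Since F(a, b, c) ≡ 3 ≠ 0 (mod 11), P does NOT lie on the curve.


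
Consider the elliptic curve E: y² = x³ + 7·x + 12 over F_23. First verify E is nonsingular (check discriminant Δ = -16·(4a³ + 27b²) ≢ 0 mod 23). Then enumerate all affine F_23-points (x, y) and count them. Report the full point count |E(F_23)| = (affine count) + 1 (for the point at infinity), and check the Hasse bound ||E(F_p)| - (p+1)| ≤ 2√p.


Affine points = {(0, 9), (0, 14), (4, 9), (4, 14), (7, 6), (7, 17), (10, 1), (10, 22), (13, 0), (14, 5), (14, 18), (18, 6), (18, 17), (19, 9), (19, 14), (21, 6), (21, 17), (22, 2), (22, 21)}; affine count = 19; |E(F_23)| = 20.

Discriminant check: Δ ∝ 4a³ + 27b² = 4·7³ + 27·12² = 4·343 + 27·144 ≡ 16 (mod 23). Nonzero ⇒ E is nonsingular.
For each x ∈ F_23, compute rhs = x³ + 7·x + 12 mod 23, then count y ∈ F_23 with y² ≡ rhs.
  x = 0: rhs = 12, matching y values: 9, 14 (2 points).
  x = 1: rhs = 20, matching y values: none (0 points).
  x = 2: rhs = 11, matching y values: none (0 points).
  x = 3: rhs = 14, matching y values: none (0 points).
  x = 4: rhs = 12, matching y values: 9, 14 (2 points).
  x = 5: rhs = 11, matching y values: none (0 points).
  x = 6: rhs = 17, matching y values: none (0 points).
  x = 7: rhs = 13, matching y values: 6, 17 (2 points).
  x = 8: rhs = 5, matching y values: none (0 points).
  x = 9: rhs = 22, matching y values: none (0 points).
  x = 10: rhs = 1, matching y values: 1, 22 (2 points).
  x = 11: rhs = 17, matching y values: none (0 points).
  x = 12: rhs = 7, matching y values: none (0 points).
  x = 13: rhs = 0, matching y values: 0 (1 points).
  x = 14: rhs = 2, matching y values: 5, 18 (2 points).
  x = 15: rhs = 19, matching y values: none (0 points).
  x = 16: rhs = 11, matching y values: none (0 points).
  x = 17: rhs = 7, matching y values: none (0 points).
  x = 18: rhs = 13, matching y values: 6, 17 (2 points).
  x = 19: rhs = 12, matching y values: 9, 14 (2 points).
  x = 20: rhs = 10, matching y values: none (0 points).
  x = 21: rhs = 13, matching y values: 6, 17 (2 points).
  x = 22: rhs = 4, matching y values: 2, 21 (2 points).
Total affine count: 19.
Full point count |E(F_23)| = 19 + 1 = 20.
Hasse bound: |20 − (23+1)| = |-4| = 4 ≤ 2√23 ≈ 9.5917 ✓.


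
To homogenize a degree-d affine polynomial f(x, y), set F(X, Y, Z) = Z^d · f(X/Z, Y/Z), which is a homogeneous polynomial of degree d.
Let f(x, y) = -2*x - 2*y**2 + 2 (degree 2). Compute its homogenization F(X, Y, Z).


F(X, Y, Z) = -2*X*Z - 2*Y**2 + 2*Z**2

deg(f) = 2.
Substitute x = X/Z, y = Y/Z into f, then multiply by Z^2.
  monomial -2·x^1·y^0 ↦ -2·X^1·Y^0·Z^1.
  monomial -2·x^0·y^2 ↦ -2·X^0·Y^2·Z^0.
  monomial 2·x^0·y^0 ↦ 2·X^0·Y^0·Z^2.
Collecting: F(X, Y, Z) = -2*X*Z - 2*Y**2 + 2*Z**2.


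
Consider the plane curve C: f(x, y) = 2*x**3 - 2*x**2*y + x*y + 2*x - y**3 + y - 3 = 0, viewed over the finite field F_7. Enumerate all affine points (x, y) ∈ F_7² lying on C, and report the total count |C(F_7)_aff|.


Affine F_7-points: {(0, 4), (1, 1), (1, 2), (1, 4), (2, 5), (3, 1), (3, 2), (3, 4), (4, 0), (4, 1), (4, 6), (5, 2), (5, 3), (6, 0)}; count = 14.

For each of the 49 pairs (x, y) ∈ F_7², evaluate f(x, y) mod 7. Record the zeros.
  x = 0: [0↦4, 1↦4, 2↦5, 3↦1, 4↦0, 5↦3, 6↦4]  zeros at y ∈ {4}
  x = 1: [0↦1, 1↦0, 2↦0, 3↦2, 4↦0, 5↦2, 6↦2]  zeros at y ∈ {1, 2, 4}
  x = 2: [0↦3, 1↦4, 2↦6, 3↦3, 4↦3, 5↦0, 6↦2]  zeros at y ∈ {5}
  x = 3: [0↦1, 1↦0, 2↦0, 3↦2, 4↦0, 5↦2, 6↦2]  zeros at y ∈ {1, 2, 4}
  x = 4: [0↦0, 1↦0, 2↦1, 3↦4, 4↦3, 5↦6, 6↦0]  zeros at y ∈ {0, 1, 6}
  x = 5: [0↦5, 1↦2, 2↦0, 3↦0, 4↦3, 5↦3, 6↦1]  zeros at y ∈ {2, 3}
  x = 6: [0↦0, 1↦4, 2↦2, 3↦2, 4↦5, 5↦5, 6↦3]  zeros at y ∈ {0}
Collecting zeros: affine points = {(0, 4), (1, 1), (1, 2), (1, 4), (2, 5), (3, 1), (3, 2), (3, 4), (4, 0), (4, 1), (4, 6), (5, 2), (5, 3), (6, 0)}.
Total count |C(F_7)_aff| = 14.


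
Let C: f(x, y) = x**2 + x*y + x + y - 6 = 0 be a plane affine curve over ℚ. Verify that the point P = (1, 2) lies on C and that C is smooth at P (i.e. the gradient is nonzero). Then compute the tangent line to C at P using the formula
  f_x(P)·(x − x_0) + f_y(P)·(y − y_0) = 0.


Tangent line at P: 5*x + 2*y - 9 = 0.

Step 1: f(1, 2) = 0, so P lies on C.
Step 2: partial derivatives
  f_x(x, y) = 2*x + y + 1, f_y(x, y) = x + 1.
  f_x(P) = 5, f_y(P) = 2 (gradient nonzero, so P is smooth).
Step 3: tangent line at P: 5·(x − 1) + 2·(y − 2) = 0.
Expanding: 5*x + 2*y - 9 = 0.


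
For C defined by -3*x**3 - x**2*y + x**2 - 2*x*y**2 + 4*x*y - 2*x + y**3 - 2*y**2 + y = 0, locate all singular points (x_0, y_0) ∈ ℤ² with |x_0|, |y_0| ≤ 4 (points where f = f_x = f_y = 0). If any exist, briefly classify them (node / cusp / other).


Singular points: {(0, 1)}; classification: cusp.

Compute partial derivatives:
  f_x = -9*x**2 - 2*x*y + 2*x - 2*y**2 + 4*y - 2.
  f_y = -x**2 - 4*x*y + 4*x + 3*y**2 - 4*y + 1.
Scan x_0 ∈ {−4, ..., 4}. For each x_0, f_y(x_0, y) is a polynomial in y; find its integer roots y ∈ {−4, ..., 4}, then test f_x and f at those candidates.
  x = -4: f_y(-4, y) = 3*y**2 + 12*y - 31; no integer root y with |y| ≤ 4.
  x = -3: f_y(-3, y) = 3*y**2 + 8*y - 20; no integer root y with |y| ≤ 4.
  x = -2: f_y(-2, y) = 3*y**2 + 4*y - 11; no integer root y with |y| ≤ 4.
  x = -1: f_y(-1, y) = 3*y**2 - 4; no integer root y with |y| ≤ 4.
  x = 0: f_y(0, y) = 3*y**2 - 4*y + 1; vanishes at y ∈ {1}. (0, 1): f_x = 0, f = 0 — SINGULAR.
  x = 1: f_y(1, y) = 3*y**2 - 8*y + 4; vanishes at y ∈ {2}. (1, 2): f_x = -13 ≠ 0.
  x = 2: f_y(2, y) = 3*y**2 - 12*y + 5; no integer root y with |y| ≤ 4.
  x = 3: f_y(3, y) = 3*y**2 - 16*y + 4; no integer root y with |y| ≤ 4.
  x = 4: f_y(4, y) = 3*y**2 - 20*y + 1; no integer root y with |y| ≤ 4.
Only singular point on the grid: (0, 1).
Classify: substitute x = 0 + u, y = 1 + v and expand: f = -3*u**3 - u**2*v - 2*u*v**2 + v**3 + v**2.
No constant or linear terms (consistent with a singular point). Quadratic part: v**2. Cubic part: -3*u**3 - u**2*v - 2*u*v**2 + v**3.
The quadratic part v**2 is a perfect square, so there is a single (double) tangent line v = 0, i.e. y = 1. Restricting the cubic part to that line (v = 0) leaves -3*u**3 ≠ 0, so f is not divisible by v and the branch is v² ≈ 3*u**3 to lowest order — this is a cusp.
Classification: cusp.


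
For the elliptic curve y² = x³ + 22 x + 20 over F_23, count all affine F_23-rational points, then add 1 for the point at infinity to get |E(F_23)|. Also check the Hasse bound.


Affine points = {(2, 7), (2, 16), (5, 5), (5, 18), (6, 0), (8, 8), (8, 15), (9, 2), (9, 21), (11, 11), (11, 12), (14, 6), (14, 17), (16, 11), (16, 12), (19, 11), (19, 12)}; affine count = 17; |E(F_23)| = 18.

Discriminant check: Δ ∝ 4a³ + 27b² = 4·22³ + 27·20² = 4·10648 + 27·400 ≡ 9 (mod 23). Nonzero ⇒ E is nonsingular.
For each x ∈ F_23, compute rhs = x³ + 22·x + 20 mod 23, then count y ∈ F_23 with y² ≡ rhs.
  x = 0: rhs = 20, matching y values: none (0 points).
  x = 1: rhs = 20, matching y values: none (0 points).
  x = 2: rhs = 3, matching y values: 7, 16 (2 points).
  x = 3: rhs = 21, matching y values: none (0 points).
  x = 4: rhs = 11, matching y values: none (0 points).
  x = 5: rhs = 2, matching y values: 5, 18 (2 points).
  x = 6: rhs = 0, matching y values: 0 (1 points).
  x = 7: rhs = 11, matching y values: none (0 points).
  x = 8: rhs = 18, matching y values: 8, 15 (2 points).
  x = 9: rhs = 4, matching y values: 2, 21 (2 points).
  x = 10: rhs = 21, matching y values: none (0 points).
  x = 11: rhs = 6, matching y values: 11, 12 (2 points).
  x = 12: rhs = 11, matching y values: none (0 points).
  x = 13: rhs = 19, matching y values: none (0 points).
  x = 14: rhs = 13, matching y values: 6, 17 (2 points).
  x = 15: rhs = 22, matching y values: none (0 points).
  x = 16: rhs = 6, matching y values: 11, 12 (2 points).
  x = 17: rhs = 17, matching y values: none (0 points).
  x = 18: rhs = 15, matching y values: none (0 points).
  x = 19: rhs = 6, matching y values: 11, 12 (2 points).
  x = 20: rhs = 19, matching y values: none (0 points).
  x = 21: rhs = 14, matching y values: none (0 points).
  x = 22: rhs = 20, matching y values: none (0 points).
Total affine count: 17.
Full point count |E(F_23)| = 17 + 1 = 18.
Hasse bound: |18 − (23+1)| = |-6| = 6 ≤ 2√23 ≈ 9.5917 ✓.


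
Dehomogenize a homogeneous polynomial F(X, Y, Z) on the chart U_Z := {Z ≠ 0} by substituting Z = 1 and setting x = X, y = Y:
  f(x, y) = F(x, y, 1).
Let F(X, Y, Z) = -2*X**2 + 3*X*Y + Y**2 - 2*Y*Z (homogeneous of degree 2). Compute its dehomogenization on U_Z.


f(x, y) = -2*x**2 + 3*x*y + y**2 - 2*y

On U_Z we set Z = 1. Each monomial c·X^i·Y^j·Z^k in F becomes c·x^i·y^j·1^k = c·x^i·y^j.
Substituting Z = 1: F(X, Y, 1) = -2*x**2 + 3*x*y + y**2 - 2*y.
Note: deg(f) ≤ deg(F) = 2; strict inequality happens when F is divisible by Z (lost terms).


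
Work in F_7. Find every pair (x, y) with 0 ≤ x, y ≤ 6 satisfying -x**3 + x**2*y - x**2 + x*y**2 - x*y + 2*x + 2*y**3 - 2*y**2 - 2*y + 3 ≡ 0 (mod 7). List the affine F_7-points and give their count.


Affine F_7-points: {(0, 2), (0, 4), (1, 3), (2, 3), (2, 5), (2, 6), (3, 4), (5, 6), (6, 1), (6, 3)}; count = 10.

For each of the 49 pairs (x, y) ∈ F_7², evaluate f(x, y) mod 7. Record the zeros.
  x = 0: [0↦3, 1↦1, 2↦0, 3↦5, 4↦0, 5↦4, 6↦1]  zeros at y ∈ {2, 4}
  x = 1: [0↦3, 1↦2, 2↦4, 3↦0, 4↦2, 5↦1, 6↦2]  zeros at y ∈ {3}
  x = 2: [0↦2, 1↦4, 2↦4, 3↦0, 4↦4, 5↦0, 6↦0]  zeros at y ∈ {3, 5, 6}
  x = 3: [0↦1, 1↦1, 2↦1, 3↦6, 4↦0, 5↦2, 6↦3]  zeros at y ∈ {4}
  x = 4: [0↦1, 1↦1, 2↦3, 3↦5, 4↦5, 5↦1, 6↦5]  zeros at y ∈ ∅
  x = 5: [0↦3, 1↦5, 2↦4, 3↦5, 4↦6, 5↦5, 6↦0]  zeros at y ∈ {6}
  x = 6: [0↦1, 1↦0, 2↦5, 3↦0, 4↦4, 5↦1, 6↦3]  zeros at y ∈ {1, 3}
Collecting zeros: affine points = {(0, 2), (0, 4), (1, 3), (2, 3), (2, 5), (2, 6), (3, 4), (5, 6), (6, 1), (6, 3)}.
Total count |C(F_7)_aff| = 10.


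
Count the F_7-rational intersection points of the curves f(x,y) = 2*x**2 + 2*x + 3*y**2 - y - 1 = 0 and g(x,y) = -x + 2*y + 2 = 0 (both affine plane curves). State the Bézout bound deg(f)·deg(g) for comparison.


Common zeros: ∅; count = 0; Bézout bound = 2.

deg(f) = 2, deg(g) = 1, so Bézout bound = 2.
Scan x ∈ F_7. For each x, list the y ∈ F_7 with f(x, y) ≡ 0 and those with g(x, y) ≡ 0 (mod 7); the common zeros in that column are the intersection.
  x = 0: f ≡ 0 at y ∈ ∅; g ≡ 0 at y ∈ {6}; common: ∅.
  x = 1: f ≡ 0 at y ∈ {6}; g ≡ 0 at y ∈ {3}; common: ∅.
  x = 2: f ≡ 0 at y ∈ {2, 3}; g ≡ 0 at y ∈ {0}; common: ∅.
  x = 3: f ≡ 0 at y ∈ ∅; g ≡ 0 at y ∈ {4}; common: ∅.
  x = 4: f ≡ 0 at y ∈ {2, 3}; g ≡ 0 at y ∈ {1}; common: ∅.
  x = 5: f ≡ 0 at y ∈ {6}; g ≡ 0 at y ∈ {5}; common: ∅.
  x = 6: f ≡ 0 at y ∈ ∅; g ≡ 0 at y ∈ {2}; common: ∅.
Collecting: common zeros = ∅, so the count is 0.
Comparison with the Bézout bound: 0 ≤ 2 = deg(f)·deg(g), as expected for curves with no common component (the affine F_7-count falls short of the bound because intersections may lie at infinity, over extension fields, or carry multiplicity).


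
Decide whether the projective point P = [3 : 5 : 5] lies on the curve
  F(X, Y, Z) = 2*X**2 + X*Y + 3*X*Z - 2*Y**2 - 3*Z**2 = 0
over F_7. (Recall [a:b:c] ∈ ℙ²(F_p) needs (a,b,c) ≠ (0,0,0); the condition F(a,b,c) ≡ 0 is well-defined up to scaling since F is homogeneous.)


F(3,5,5) ≡ 2 (mod 7); P is NOT on the curve.

Evaluate F(3, 5, 5) term-by-term (mod 7).
  2*X**2 ↦ 2·9·1·1 = 18
  X*Y ↦ 1·3·5·1 = 15
  3*X*Z ↦ 3·3·1·5 = 45
  -2*Y**2 ↦ -2·1·25·1 = -50
  -3*Z**2 ↦ -3·1·1·25 = -75
Sum: F(3, 5, 5) = (18) + (15) + (45) + (-50) + (-75) = -47.
Reducing mod 7: -47 ≡ 2 (mod 7).
Since F(a, b, c) ≡ 2 ≠ 0 (mod 7), P does NOT lie on the curve.


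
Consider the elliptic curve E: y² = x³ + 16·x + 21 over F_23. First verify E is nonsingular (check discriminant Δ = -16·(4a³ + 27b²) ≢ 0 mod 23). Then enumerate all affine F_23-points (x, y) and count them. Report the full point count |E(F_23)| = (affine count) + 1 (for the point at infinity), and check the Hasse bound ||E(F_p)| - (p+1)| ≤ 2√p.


Affine points = {(3, 2), (3, 21), (7, 4), (7, 19), (10, 10), (10, 13), (12, 3), (12, 20), (15, 5), (15, 18), (16, 7), (16, 16), (17, 10), (17, 13), (18, 0), (19, 10), (19, 13), (21, 2), (21, 21), (22, 2), (22, 21)}; affine count = 21; |E(F_23)| = 22.

Discriminant check: Δ ∝ 4a³ + 27b² = 4·16³ + 27·21² = 4·4096 + 27·441 ≡ 1 (mod 23). Nonzero ⇒ E is nonsingular.
For each x ∈ F_23, compute rhs = x³ + 16·x + 21 mod 23, then count y ∈ F_23 with y² ≡ rhs.
  x = 0: rhs = 21, matching y values: none (0 points).
  x = 1: rhs = 15, matching y values: none (0 points).
  x = 2: rhs = 15, matching y values: none (0 points).
  x = 3: rhs = 4, matching y values: 2, 21 (2 points).
  x = 4: rhs = 11, matching y values: none (0 points).
  x = 5: rhs = 19, matching y values: none (0 points).
  x = 6: rhs = 11, matching y values: none (0 points).
  x = 7: rhs = 16, matching y values: 4, 19 (2 points).
  x = 8: rhs = 17, matching y values: none (0 points).
  x = 9: rhs = 20, matching y values: none (0 points).
  x = 10: rhs = 8, matching y values: 10, 13 (2 points).
  x = 11: rhs = 10, matching y values: none (0 points).
  x = 12: rhs = 9, matching y values: 3, 20 (2 points).
  x = 13: rhs = 11, matching y values: none (0 points).
  x = 14: rhs = 22, matching y values: none (0 points).
  x = 15: rhs = 2, matching y values: 5, 18 (2 points).
  x = 16: rhs = 3, matching y values: 7, 16 (2 points).
  x = 17: rhs = 8, matching y values: 10, 13 (2 points).
  x = 18: rhs = 0, matching y values: 0 (1 points).
  x = 19: rhs = 8, matching y values: 10, 13 (2 points).
  x = 20: rhs = 15, matching y values: none (0 points).
  x = 21: rhs = 4, matching y values: 2, 21 (2 points).
  x = 22: rhs = 4, matching y values: 2, 21 (2 points).
Total affine count: 21.
Full point count |E(F_23)| = 21 + 1 = 22.
Hasse bound: |22 − (23+1)| = |-2| = 2 ≤ 2√23 ≈ 9.5917 ✓.


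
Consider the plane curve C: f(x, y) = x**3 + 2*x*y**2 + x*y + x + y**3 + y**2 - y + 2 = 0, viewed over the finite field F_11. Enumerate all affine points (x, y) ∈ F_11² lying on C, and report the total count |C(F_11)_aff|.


Affine F_11-points: {(0, 9), (2, 9), (4, 3), (5, 0), (6, 10), (7, 0), (7, 1), (7, 6), (8, 8), (9, 9), (10, 0), (10, 2), (10, 10)}; count = 13.

For each of the 121 pairs (x, y) ∈ F_11², evaluate f(x, y) mod 11. Record the zeros.
  x = 0: [0↦2, 1↦3, 2↦1, 3↦2, 4↦1, 5↦4, 6↦6, 7↦2, 8↦9, 9↦0, 10↦3]  zeros at y ∈ {9}
  x = 1: [0↦4, 1↦8, 2↦2, 3↦3, 4↦6, 5↦6, 6↦9, 7↦10, 8↦4, 9↦8, 10↦6]  zeros at y ∈ ∅
  x = 2: [0↦1, 1↦8, 2↦9, 3↦10, 4↦6, 5↦3, 6↦7, 7↦2, 8↦5, 9↦0, 10↦4]  zeros at y ∈ {9}
  x = 3: [0↦10, 1↦9, 2↦6, 3↦7, 4↦7, 5↦1, 6↦6, 7↦6, 8↦7, 9↦4, 10↦3]  zeros at y ∈ ∅
  x = 4: [0↦4, 1↦6, 2↦10, 3↦0, 4↦4, 5↦6, 6↦1, 7↦6, 8↦5, 9↦4, 10↦9]  zeros at y ∈ {3}
  x = 5: [0↦0, 1↦5, 2↦5, 3↦6, 4↦3, 5↦2, 6↦9, 7↦8, 8↦5, 9↦6, 10↦6]  zeros at y ∈ {0}
  x = 6: [0↦4, 1↦1, 2↦8, 3↦9, 4↦10, 5↦6, 6↦3, 7↦7, 8↦2, 9↦5, 10↦0]  zeros at y ∈ {10}
  x = 7: [0↦0, 1↦0, 2↦3, 3↦4, 4↦9, 5↦2, 6↦0, 7↦9, 8↦2, 9↦7, 10↦8]  zeros at y ∈ {0, 1, 6}
  x = 8: [0↦5, 1↦8, 2↦7, 3↦8, 4↦6, 5↦7, 6↦6, 7↦9, 8↦0, 9↦7, 10↦3]  zeros at y ∈ {8}
  x = 9: [0↦3, 1↦9, 2↦4, 3↦5, 4↦7, 5↦5, 6↦5, 7↦2, 8↦2, 9↦0, 10↦2]  zeros at y ∈ {9}
  x = 10: [0↦0, 1↦9, 2↦0, 3↦1, 4↦7, 5↦2, 6↦3, 7↦5, 8↦3, 9↦3, 10↦0]  zeros at y ∈ {0, 2, 10}
Collecting zeros: affine points = {(0, 9), (2, 9), (4, 3), (5, 0), (6, 10), (7, 0), (7, 1), (7, 6), (8, 8), (9, 9), (10, 0), (10, 2), (10, 10)}.
Total count |C(F_11)_aff| = 13.


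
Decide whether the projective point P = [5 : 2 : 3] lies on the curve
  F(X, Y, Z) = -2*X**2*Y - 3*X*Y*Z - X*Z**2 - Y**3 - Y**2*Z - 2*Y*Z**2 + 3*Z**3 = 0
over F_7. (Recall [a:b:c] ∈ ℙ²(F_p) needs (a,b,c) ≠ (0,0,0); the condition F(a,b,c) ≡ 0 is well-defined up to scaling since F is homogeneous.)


F(5,2,3) ≡ 0 (mod 7); P is on the curve.

Evaluate F(5, 2, 3) term-by-term (mod 7).
  -2*X**2*Y ↦ -2·25·2·1 = -100
  -3*X*Y*Z ↦ -3·5·2·3 = -90
  -X*Z**2 ↦ -1·5·1·9 = -45
  -Y**3 ↦ -1·1·8·1 = -8
  -Y**2*Z ↦ -1·1·4·3 = -12
  -2*Y*Z**2 ↦ -2·1·2·9 = -36
  3*Z**3 ↦ 3·1·1·27 = 81
Sum: F(5, 2, 3) = (-100) + (-90) + (-45) + (-8) + (-12) + (-36) + (81) = -210.
Reducing mod 7: -210 ≡ 0 (mod 7).
Since F(a, b, c) ≡ 0 (mod 7), P lies on the curve.


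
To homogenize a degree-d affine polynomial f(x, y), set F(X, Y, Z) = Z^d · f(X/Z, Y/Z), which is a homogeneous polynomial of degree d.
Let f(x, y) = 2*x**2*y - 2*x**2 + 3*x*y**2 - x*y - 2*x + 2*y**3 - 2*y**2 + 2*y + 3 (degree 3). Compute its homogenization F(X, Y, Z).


F(X, Y, Z) = 2*X**2*Y - 2*X**2*Z + 3*X*Y**2 - X*Y*Z - 2*X*Z**2 + 2*Y**3 - 2*Y**2*Z + 2*Y*Z**2 + 3*Z**3

deg(f) = 3.
Substitute x = X/Z, y = Y/Z into f, then multiply by Z^3.
  monomial 2·x^2·y^1 ↦ 2·X^2·Y^1·Z^0.
  monomial -2·x^2·y^0 ↦ -2·X^2·Y^0·Z^1.
  monomial 3·x^1·y^2 ↦ 3·X^1·Y^2·Z^0.
  monomial -1·x^1·y^1 ↦ -1·X^1·Y^1·Z^1.
  monomial -2·x^1·y^0 ↦ -2·X^1·Y^0·Z^2.
  monomial 2·x^0·y^3 ↦ 2·X^0·Y^3·Z^0.
  monomial -2·x^0·y^2 ↦ -2·X^0·Y^2·Z^1.
  monomial 2·x^0·y^1 ↦ 2·X^0·Y^1·Z^2.
  monomial 3·x^0·y^0 ↦ 3·X^0·Y^0·Z^3.
Collecting: F(X, Y, Z) = 2*X**2*Y - 2*X**2*Z + 3*X*Y**2 - X*Y*Z - 2*X*Z**2 + 2*Y**3 - 2*Y**2*Z + 2*Y*Z**2 + 3*Z**3.


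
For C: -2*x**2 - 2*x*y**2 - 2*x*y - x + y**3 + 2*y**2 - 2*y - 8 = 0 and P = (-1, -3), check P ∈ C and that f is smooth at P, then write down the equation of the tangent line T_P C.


Tangent line at P: -9*x + 3*y = 0.

Step 1: f(-1, -3) = 0, so P lies on C.
Step 2: partial derivatives
  f_x(x, y) = -4*x - 2*y**2 - 2*y - 1, f_y(x, y) = -4*x*y - 2*x + 3*y**2 + 4*y - 2.
  f_x(P) = -9, f_y(P) = 3 (gradient nonzero, so P is smooth).
Step 3: tangent line at P: -9·(x − -1) + 3·(y − -3) = 0.
Expanding: -9*x + 3*y = 0.


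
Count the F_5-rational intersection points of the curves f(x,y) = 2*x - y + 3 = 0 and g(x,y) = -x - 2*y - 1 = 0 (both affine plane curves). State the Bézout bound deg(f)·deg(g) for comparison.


Common zeros: ∅; count = 0; Bézout bound = 1.

deg(f) = 1, deg(g) = 1, so Bézout bound = 1.
Scan x ∈ F_5. For each x, list the y ∈ F_5 with f(x, y) ≡ 0 and those with g(x, y) ≡ 0 (mod 5); the common zeros in that column are the intersection.
  x = 0: f ≡ 0 at y ∈ {3}; g ≡ 0 at y ∈ {2}; common: ∅.
  x = 1: f ≡ 0 at y ∈ {0}; g ≡ 0 at y ∈ {4}; common: ∅.
  x = 2: f ≡ 0 at y ∈ {2}; g ≡ 0 at y ∈ {1}; common: ∅.
  x = 3: f ≡ 0 at y ∈ {4}; g ≡ 0 at y ∈ {3}; common: ∅.
  x = 4: f ≡ 0 at y ∈ {1}; g ≡ 0 at y ∈ {0}; common: ∅.
Collecting: common zeros = ∅, so the count is 0.
Comparison with the Bézout bound: 0 ≤ 1 = deg(f)·deg(g), as expected for curves with no common component (the affine F_5-count falls short of the bound because intersections may lie at infinity, over extension fields, or carry multiplicity).


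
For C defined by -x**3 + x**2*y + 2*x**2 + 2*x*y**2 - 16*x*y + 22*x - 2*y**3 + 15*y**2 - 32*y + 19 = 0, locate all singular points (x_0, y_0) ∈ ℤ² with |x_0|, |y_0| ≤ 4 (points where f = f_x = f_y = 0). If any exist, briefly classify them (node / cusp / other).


Singular points: {(2, 3)}; classification: node.

Compute partial derivatives:
  f_x = -3*x**2 + 2*x*y + 4*x + 2*y**2 - 16*y + 22.
  f_y = x**2 + 4*x*y - 16*x - 6*y**2 + 30*y - 32.
Scan x_0 ∈ {−4, ..., 4}. For each x_0, f_y(x_0, y) is a polynomial in y; find its integer roots y ∈ {−4, ..., 4}, then test f_x and f at those candidates.
  x = -4: f_y(-4, y) = -6*y**2 + 14*y + 48; no integer root y with |y| ≤ 4.
  x = -3: f_y(-3, y) = -6*y**2 + 18*y + 25; no integer root y with |y| ≤ 4.
  x = -2: f_y(-2, y) = -6*y**2 + 22*y + 4; no integer root y with |y| ≤ 4.
  x = -1: f_y(-1, y) = -6*y**2 + 26*y - 15; no integer root y with |y| ≤ 4.
  x = 0: f_y(0, y) = -6*y**2 + 30*y - 32; no integer root y with |y| ≤ 4.
  x = 1: f_y(1, y) = -6*y**2 + 34*y - 47; no integer root y with |y| ≤ 4.
  x = 2: f_y(2, y) = -6*y**2 + 38*y - 60; vanishes at y ∈ {3}. (2, 3): f_x = 0, f = 0 — SINGULAR.
  x = 3: f_y(3, y) = -6*y**2 + 42*y - 71; no integer root y with |y| ≤ 4.
  x = 4: f_y(4, y) = -6*y**2 + 46*y - 80; no integer root y with |y| ≤ 4.
Only singular point on the grid: (2, 3).
Classify: substitute x = 2 + u, y = 3 + v and expand: f = -u**3 + u**2*v - u**2 + 2*u*v**2 - 2*v**3 + v**2.
No constant or linear terms (consistent with a singular point). Quadratic part: -u**2 + v**2. Cubic part: -u**3 + u**2*v + 2*u*v**2 - 2*v**3.
The quadratic part v**2 - u**2 = (v − u)(v + u) splits into two distinct linear factors, so there are two distinct tangent lines y − 3 = ±(x − 2) — this is a node (ordinary double point).
Classification: node.


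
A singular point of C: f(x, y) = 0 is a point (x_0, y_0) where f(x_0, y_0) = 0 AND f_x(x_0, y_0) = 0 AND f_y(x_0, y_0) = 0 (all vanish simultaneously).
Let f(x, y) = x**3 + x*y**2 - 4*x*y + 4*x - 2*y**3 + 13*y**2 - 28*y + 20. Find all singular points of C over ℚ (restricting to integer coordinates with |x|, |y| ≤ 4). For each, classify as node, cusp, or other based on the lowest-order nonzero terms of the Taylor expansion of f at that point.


Singular points: {(0, 2)}; classification: cusp.

Compute partial derivatives:
  f_x = 3*x**2 + y**2 - 4*y + 4.
  f_y = 2*x*y - 4*x - 6*y**2 + 26*y - 28.
Scan x_0 ∈ {−4, ..., 4}. For each x_0, f_y(x_0, y) is a polynomial in y; find its integer roots y ∈ {−4, ..., 4}, then test f_x and f at those candidates.
  x = -4: f_y(-4, y) = -6*y**2 + 18*y - 12; vanishes at y ∈ {1, 2}. (-4, 1): f_x = 49 ≠ 0; (-4, 2): f_x = 48 ≠ 0.
  x = -3: f_y(-3, y) = -6*y**2 + 20*y - 16; vanishes at y ∈ {2}. (-3, 2): f_x = 27 ≠ 0.
  x = -2: f_y(-2, y) = -6*y**2 + 22*y - 20; vanishes at y ∈ {2}. (-2, 2): f_x = 12 ≠ 0.
  x = -1: f_y(-1, y) = -6*y**2 + 24*y - 24; vanishes at y ∈ {2}. (-1, 2): f_x = 3 ≠ 0.
  x = 0: f_y(0, y) = -6*y**2 + 26*y - 28; vanishes at y ∈ {2}. (0, 2): f_x = 0, f = 0 — SINGULAR.
  x = 1: f_y(1, y) = -6*y**2 + 28*y - 32; vanishes at y ∈ {2}. (1, 2): f_x = 3 ≠ 0.
  x = 2: f_y(2, y) = -6*y**2 + 30*y - 36; vanishes at y ∈ {2, 3}. (2, 2): f_x = 12 ≠ 0; (2, 3): f_x = 13 ≠ 0.
  x = 3: f_y(3, y) = -6*y**2 + 32*y - 40; vanishes at y ∈ {2}. (3, 2): f_x = 27 ≠ 0.
  x = 4: f_y(4, y) = -6*y**2 + 34*y - 44; vanishes at y ∈ {2}. (4, 2): f_x = 48 ≠ 0.
Only singular point on the grid: (0, 2).
Classify: substitute x = 0 + u, y = 2 + v and expand: f = u**3 + u*v**2 - 2*v**3 + v**2.
No constant or linear terms (consistent with a singular point). Quadratic part: v**2. Cubic part: u**3 + u*v**2 - 2*v**3.
The quadratic part v**2 is a perfect square, so there is a single (double) tangent line v = 0, i.e. y = 2. Restricting the cubic part to that line (v = 0) leaves u**3 ≠ 0, so f is not divisible by v and the branch is v² ≈ -u**3 to lowest order — this is a cusp.
Classification: cusp.


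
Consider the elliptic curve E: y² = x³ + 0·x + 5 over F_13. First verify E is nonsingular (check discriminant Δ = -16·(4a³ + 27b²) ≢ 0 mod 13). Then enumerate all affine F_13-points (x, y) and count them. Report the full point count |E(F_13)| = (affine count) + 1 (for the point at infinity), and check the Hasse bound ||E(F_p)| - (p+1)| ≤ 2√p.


Affine points = {(2, 0), (4, 2), (4, 11), (5, 0), (6, 0), (7, 6), (7, 7), (8, 6), (8, 7), (10, 2), (10, 11), (11, 6), (11, 7), (12, 2), (12, 11)}; affine count = 15; |E(F_13)| = 16.

Discriminant check: Δ ∝ 4a³ + 27b² = 4·0³ + 27·5² = 4·0 + 27·25 ≡ 12 (mod 13). Nonzero ⇒ E is nonsingular.
For each x ∈ F_13, compute rhs = x³ + 0·x + 5 mod 13, then count y ∈ F_13 with y² ≡ rhs.
  x = 0: rhs = 5, matching y values: none (0 points).
  x = 1: rhs = 6, matching y values: none (0 points).
  x = 2: rhs = 0, matching y values: 0 (1 points).
  x = 3: rhs = 6, matching y values: none (0 points).
  x = 4: rhs = 4, matching y values: 2, 11 (2 points).
  x = 5: rhs = 0, matching y values: 0 (1 points).
  x = 6: rhs = 0, matching y values: 0 (1 points).
  x = 7: rhs = 10, matching y values: 6, 7 (2 points).
  x = 8: rhs = 10, matching y values: 6, 7 (2 points).
  x = 9: rhs = 6, matching y values: none (0 points).
  x = 10: rhs = 4, matching y values: 2, 11 (2 points).
  x = 11: rhs = 10, matching y values: 6, 7 (2 points).
  x = 12: rhs = 4, matching y values: 2, 11 (2 points).
Total affine count: 15.
Full point count |E(F_13)| = 15 + 1 = 16.
Hasse bound: |16 − (13+1)| = |2| = 2 ≤ 2√13 ≈ 7.2111 ✓.


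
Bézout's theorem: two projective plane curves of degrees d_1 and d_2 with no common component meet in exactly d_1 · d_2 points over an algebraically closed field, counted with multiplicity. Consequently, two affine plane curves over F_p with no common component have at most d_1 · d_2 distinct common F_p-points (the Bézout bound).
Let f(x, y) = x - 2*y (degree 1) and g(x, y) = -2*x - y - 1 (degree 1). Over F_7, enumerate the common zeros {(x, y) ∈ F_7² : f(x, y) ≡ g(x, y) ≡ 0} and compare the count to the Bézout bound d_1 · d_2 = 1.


Common zeros: {(1, 4)}; count = 1; Bézout bound = 1.

deg(f) = 1, deg(g) = 1, so Bézout bound = 1.
Scan x ∈ F_7. For each x, list the y ∈ F_7 with f(x, y) ≡ 0 and those with g(x, y) ≡ 0 (mod 7); the common zeros in that column are the intersection.
  x = 0: f ≡ 0 at y ∈ {0}; g ≡ 0 at y ∈ {6}; common: ∅.
  x = 1: f ≡ 0 at y ∈ {4}; g ≡ 0 at y ∈ {4}; common: {4}.
  x = 2: f ≡ 0 at y ∈ {1}; g ≡ 0 at y ∈ {2}; common: ∅.
  x = 3: f ≡ 0 at y ∈ {5}; g ≡ 0 at y ∈ {0}; common: ∅.
  x = 4: f ≡ 0 at y ∈ {2}; g ≡ 0 at y ∈ {5}; common: ∅.
  x = 5: f ≡ 0 at y ∈ {6}; g ≡ 0 at y ∈ {3}; common: ∅.
  x = 6: f ≡ 0 at y ∈ {3}; g ≡ 0 at y ∈ {1}; common: ∅.
Collecting: common zeros = {(1, 4)}, so the count is 1.
Comparison with the Bézout bound: 1 ≤ 1 = deg(f)·deg(g), as expected for curves with no common component (the bound is attained).
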